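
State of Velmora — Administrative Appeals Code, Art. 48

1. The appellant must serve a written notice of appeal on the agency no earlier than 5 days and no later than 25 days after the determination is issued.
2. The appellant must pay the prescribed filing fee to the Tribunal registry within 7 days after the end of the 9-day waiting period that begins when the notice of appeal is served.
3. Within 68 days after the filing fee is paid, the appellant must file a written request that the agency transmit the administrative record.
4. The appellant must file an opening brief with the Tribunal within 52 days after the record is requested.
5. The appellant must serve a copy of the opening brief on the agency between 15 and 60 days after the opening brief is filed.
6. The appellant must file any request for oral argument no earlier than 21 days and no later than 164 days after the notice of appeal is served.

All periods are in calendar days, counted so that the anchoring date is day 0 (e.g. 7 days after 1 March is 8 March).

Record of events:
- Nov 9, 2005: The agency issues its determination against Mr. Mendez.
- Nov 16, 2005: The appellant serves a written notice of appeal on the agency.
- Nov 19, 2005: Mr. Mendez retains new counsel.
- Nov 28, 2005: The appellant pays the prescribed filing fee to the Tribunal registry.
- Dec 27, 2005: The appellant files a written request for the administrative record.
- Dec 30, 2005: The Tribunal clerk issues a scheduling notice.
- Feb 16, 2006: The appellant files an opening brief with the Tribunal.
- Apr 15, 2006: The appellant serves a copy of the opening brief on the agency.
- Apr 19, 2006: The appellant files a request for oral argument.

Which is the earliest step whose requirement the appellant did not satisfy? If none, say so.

Step 1: the window is 5–25 days after Nov 9, 2005 (when the determination is issued), so Nov 14, 2005 through Dec 4, 2005; done Nov 16, 2005 — within the window.
Step 2: 7 days after Nov 25, 2005 (end of the 9-day waiting period, which began when the notice of appeal is served on Nov 16, 2005) is Dec 2, 2005; Nov 28, 2005 is within that limit.
Step 3: 68 days after Nov 28, 2005 (when the filing fee is paid) is Feb 4, 2006; done Dec 27, 2005 — timely.
Step 4: 52 days after Dec 27, 2005 (when the record is requested) is Feb 17, 2006; Feb 16, 2006 is within that limit.
Step 5: the window is 15–60 days after Feb 16, 2006 (when the opening brief is filed), so Mar 3, 2006 through Apr 17, 2006; done Apr 15, 2006, which is between those dates.
Step 6: the window is 21–164 days after Nov 16, 2005 (when the notice of appeal is served), so Dec 7, 2005 through Apr 29, 2006; Apr 19, 2006 falls inside that range.

None — every step was satisfied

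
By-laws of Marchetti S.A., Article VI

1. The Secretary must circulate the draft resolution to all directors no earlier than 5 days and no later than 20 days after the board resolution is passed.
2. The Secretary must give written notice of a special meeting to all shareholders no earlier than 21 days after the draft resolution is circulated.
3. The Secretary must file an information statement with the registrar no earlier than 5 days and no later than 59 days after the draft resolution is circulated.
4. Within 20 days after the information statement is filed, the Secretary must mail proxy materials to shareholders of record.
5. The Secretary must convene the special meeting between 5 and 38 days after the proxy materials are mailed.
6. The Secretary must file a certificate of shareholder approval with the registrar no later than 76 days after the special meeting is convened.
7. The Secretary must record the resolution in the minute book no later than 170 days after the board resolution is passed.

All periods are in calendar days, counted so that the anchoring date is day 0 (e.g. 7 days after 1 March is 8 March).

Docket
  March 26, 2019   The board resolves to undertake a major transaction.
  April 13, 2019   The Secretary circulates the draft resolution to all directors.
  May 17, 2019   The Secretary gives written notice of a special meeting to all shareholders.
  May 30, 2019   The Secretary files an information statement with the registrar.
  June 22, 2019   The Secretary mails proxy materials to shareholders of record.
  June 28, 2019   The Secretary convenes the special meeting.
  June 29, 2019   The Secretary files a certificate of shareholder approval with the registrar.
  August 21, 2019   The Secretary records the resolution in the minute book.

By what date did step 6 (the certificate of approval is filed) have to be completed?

Step 6 runs from June 28, 2019, when the special meeting is convened. 76 days after June 28, 2019 is September 12, 2019.

September 12, 2019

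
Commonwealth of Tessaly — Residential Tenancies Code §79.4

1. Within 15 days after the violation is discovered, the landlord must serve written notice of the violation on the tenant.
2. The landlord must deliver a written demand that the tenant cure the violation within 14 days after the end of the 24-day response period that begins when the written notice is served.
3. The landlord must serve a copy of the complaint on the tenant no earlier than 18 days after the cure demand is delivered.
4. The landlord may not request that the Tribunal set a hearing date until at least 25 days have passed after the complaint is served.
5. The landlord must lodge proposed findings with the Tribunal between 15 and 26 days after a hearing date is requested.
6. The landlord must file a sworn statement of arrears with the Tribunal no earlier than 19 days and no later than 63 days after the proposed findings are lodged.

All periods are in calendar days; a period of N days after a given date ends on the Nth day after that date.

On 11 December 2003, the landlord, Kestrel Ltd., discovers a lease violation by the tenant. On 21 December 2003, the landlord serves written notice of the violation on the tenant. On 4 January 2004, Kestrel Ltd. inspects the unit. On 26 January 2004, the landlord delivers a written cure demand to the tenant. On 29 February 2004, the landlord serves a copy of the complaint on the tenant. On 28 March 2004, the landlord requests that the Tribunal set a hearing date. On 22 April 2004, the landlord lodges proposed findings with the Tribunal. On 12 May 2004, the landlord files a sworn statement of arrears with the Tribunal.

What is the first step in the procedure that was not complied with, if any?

(1) due by 11 December 2003 + 15 days = 26 December 2003; completed 21 December 2003, before the deadline.
(2) due by 14 January 2004 + 14 days = 28 January 2004; completed 26 January 2004, before the deadline.
(3) permitted from 26 January 2004 + 18 days = 13 February 2004 onward; 29 February 2004 is on or after that date.
(4) permitted from 29 February 2004 + 25 days = 25 March 2004 onward; 28 March 2004 is on or after that date.
(5) the permitted window runs from 28 March 2004 + 15 = 12 April 2004 to 28 March 2004 + 26 = 23 April 2004; done 22 April 2004 — within the window.
(6) the permitted window runs from 22 April 2004 + 19 = 11 May 2004 to 22 April 2004 + 63 = 24 June 2004; done 12 May 2004, which is between those dates.

None — every step was satisfied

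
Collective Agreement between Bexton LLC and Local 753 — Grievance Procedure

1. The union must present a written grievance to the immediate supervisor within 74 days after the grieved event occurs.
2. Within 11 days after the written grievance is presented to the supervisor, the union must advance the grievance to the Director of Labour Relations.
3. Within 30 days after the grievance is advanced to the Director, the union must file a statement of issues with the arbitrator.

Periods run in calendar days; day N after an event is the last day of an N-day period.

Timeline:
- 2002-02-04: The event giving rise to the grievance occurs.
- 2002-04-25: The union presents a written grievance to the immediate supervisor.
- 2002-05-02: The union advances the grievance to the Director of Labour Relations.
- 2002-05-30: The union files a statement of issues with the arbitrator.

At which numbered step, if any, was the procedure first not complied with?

Step 1

Step 1: 74 days after 2002-02-04 (when the grieved event occurs) is 2002-04-19; done 2002-04-25 — 6 days late.
That is the first point of non-compliance.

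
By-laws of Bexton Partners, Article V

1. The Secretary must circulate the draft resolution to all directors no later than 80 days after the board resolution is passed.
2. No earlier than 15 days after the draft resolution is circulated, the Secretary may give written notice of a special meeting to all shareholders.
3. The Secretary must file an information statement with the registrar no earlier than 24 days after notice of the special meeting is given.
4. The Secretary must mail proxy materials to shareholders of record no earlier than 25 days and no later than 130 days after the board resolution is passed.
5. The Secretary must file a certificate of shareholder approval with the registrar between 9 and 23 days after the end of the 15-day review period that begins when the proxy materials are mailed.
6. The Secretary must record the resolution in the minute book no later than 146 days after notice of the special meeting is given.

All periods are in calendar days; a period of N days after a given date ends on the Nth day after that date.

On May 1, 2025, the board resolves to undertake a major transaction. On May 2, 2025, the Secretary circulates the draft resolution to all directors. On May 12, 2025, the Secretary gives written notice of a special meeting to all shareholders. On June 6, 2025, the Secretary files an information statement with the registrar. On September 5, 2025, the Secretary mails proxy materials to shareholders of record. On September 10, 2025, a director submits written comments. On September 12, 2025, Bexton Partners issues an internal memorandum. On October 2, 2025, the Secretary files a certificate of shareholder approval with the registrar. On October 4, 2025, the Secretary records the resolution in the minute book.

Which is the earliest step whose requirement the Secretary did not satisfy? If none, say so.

(1) due by May 1, 2025 + 80 days = July 20, 2025; May 2, 2025 is within that limit.
(2) permitted from May 2, 2025 + 15 days = May 17, 2025 onward; acted on May 12, 2025, 5 days prematurely.

Step 2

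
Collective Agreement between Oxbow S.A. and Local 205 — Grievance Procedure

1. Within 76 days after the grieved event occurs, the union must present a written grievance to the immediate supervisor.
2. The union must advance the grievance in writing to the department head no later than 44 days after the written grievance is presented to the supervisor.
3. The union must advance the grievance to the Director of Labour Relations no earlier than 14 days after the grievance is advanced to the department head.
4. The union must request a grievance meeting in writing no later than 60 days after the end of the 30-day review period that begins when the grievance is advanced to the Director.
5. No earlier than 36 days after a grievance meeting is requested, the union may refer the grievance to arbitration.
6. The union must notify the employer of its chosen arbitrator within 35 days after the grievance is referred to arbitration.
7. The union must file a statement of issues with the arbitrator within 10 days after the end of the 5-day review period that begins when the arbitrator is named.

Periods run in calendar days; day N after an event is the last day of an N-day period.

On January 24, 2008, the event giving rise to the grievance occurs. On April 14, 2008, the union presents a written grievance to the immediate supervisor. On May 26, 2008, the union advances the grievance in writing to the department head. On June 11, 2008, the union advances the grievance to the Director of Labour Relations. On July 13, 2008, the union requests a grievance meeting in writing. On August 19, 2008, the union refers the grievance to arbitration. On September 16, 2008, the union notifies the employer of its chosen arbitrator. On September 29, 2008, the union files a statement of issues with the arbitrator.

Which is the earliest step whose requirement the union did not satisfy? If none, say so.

Step 1: 76 days after January 24, 2008 (when the grieved event occurs) is April 9, 2008; April 14, 2008 misses that deadline by 5 days.
That is the first point of non-compliance.

Step 1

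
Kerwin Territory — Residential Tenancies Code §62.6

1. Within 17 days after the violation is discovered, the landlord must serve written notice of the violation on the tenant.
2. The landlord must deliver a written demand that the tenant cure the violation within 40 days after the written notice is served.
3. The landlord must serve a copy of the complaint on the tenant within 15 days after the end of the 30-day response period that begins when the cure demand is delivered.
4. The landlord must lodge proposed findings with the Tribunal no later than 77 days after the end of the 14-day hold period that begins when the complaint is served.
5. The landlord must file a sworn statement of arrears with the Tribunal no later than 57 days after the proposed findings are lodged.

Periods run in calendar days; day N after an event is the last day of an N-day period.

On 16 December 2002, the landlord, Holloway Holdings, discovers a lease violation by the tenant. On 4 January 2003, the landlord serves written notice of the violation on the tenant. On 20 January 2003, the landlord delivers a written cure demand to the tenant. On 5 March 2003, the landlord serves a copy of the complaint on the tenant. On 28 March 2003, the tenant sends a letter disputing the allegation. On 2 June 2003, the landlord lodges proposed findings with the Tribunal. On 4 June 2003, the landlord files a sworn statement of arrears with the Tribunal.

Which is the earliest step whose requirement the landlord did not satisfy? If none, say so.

Step 1: 17 days after 16 December 2002 (when the violation is discovered) is 2 January 2003; not done until 4 January 2003, 2 days after the deadline.

Step 1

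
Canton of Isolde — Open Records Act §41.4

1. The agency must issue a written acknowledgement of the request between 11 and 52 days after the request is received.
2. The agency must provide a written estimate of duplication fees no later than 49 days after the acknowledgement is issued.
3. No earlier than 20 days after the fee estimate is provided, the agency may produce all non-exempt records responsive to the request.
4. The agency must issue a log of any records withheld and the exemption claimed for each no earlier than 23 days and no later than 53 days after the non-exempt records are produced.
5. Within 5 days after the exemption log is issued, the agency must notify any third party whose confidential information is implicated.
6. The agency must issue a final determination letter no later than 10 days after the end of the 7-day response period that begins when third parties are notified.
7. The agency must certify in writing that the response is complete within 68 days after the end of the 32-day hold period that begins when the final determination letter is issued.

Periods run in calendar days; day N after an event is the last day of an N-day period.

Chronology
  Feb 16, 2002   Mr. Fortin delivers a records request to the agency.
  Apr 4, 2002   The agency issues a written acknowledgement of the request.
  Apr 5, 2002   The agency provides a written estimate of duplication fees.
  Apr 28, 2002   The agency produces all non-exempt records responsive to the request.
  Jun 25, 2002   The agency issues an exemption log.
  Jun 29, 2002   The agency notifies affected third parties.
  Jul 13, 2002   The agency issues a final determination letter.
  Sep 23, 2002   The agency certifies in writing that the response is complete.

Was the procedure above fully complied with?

No

(1) the permitted window runs from Feb 16, 2002 + 11 = Feb 27, 2002 to Feb 16, 2002 + 52 = Apr 9, 2002; Apr 4, 2002 falls inside that range.
(2) due by Apr 4, 2002 + 49 days = May 23, 2002; done Apr 5, 2002 — timely.
(3) permitted from Apr 5, 2002 + 20 days = Apr 25, 2002 onward; Apr 28, 2002 is on or after that date.
(4) the permitted window runs from Apr 28, 2002 + 23 = May 21, 2002 to Apr 28, 2002 + 53 = Jun 20, 2002; Jun 25, 2002 is 5 days past the end of the window.
Later steps need not be reached.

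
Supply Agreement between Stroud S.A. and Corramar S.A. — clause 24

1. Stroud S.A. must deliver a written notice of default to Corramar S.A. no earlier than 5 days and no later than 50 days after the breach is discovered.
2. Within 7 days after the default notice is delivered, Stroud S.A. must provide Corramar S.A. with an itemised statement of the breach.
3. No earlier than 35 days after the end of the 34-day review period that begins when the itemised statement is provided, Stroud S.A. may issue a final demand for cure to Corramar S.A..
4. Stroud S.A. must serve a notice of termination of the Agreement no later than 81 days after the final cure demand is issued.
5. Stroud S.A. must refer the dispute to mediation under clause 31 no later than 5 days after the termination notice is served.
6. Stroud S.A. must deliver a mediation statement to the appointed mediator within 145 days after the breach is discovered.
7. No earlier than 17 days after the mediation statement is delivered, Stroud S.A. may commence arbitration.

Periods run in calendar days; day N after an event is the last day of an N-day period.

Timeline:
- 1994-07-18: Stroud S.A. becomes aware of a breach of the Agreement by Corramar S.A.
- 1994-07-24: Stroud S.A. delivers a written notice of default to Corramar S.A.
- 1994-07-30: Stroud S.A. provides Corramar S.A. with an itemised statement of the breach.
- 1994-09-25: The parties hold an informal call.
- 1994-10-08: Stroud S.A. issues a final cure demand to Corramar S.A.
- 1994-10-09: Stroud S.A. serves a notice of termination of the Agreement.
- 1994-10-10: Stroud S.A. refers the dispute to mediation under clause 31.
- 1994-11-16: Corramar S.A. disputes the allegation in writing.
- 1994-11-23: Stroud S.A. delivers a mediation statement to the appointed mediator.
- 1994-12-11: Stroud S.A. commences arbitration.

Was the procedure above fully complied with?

Yes

Step 1: the window is 5–50 days after 1994-07-18 (when the breach is discovered), so 1994-07-23 through 1994-09-06; done 1994-07-24 — within the window.
Step 2: 7 days after 1994-07-24 (when the default notice is delivered) is 1994-07-31; completed 1994-07-30, before the deadline.
Step 3: the earliest permitted date is 35 days after 1994-09-02 (end of the 34-day review period, which began when the itemised statement is provided on 1994-07-30), i.e. 1994-10-07; 1994-10-08 is on or after that date.
Step 4: 81 days after 1994-10-08 (when the final cure demand is issued) is 1994-12-28; done 1994-10-09 — timely.
Step 5: 5 days after 1994-10-09 (when the termination notice is served) is 1994-10-14; 1994-10-10 is within that limit.
Step 6: 145 days after 1994-07-18 (when the breach is discovered) is 1994-12-10; 1994-11-23 is within that limit.
Step 7: the earliest permitted date is 17 days after 1994-11-23 (when the mediation statement is delivered), i.e. 1994-12-10; 1994-12-11 is on or after that date.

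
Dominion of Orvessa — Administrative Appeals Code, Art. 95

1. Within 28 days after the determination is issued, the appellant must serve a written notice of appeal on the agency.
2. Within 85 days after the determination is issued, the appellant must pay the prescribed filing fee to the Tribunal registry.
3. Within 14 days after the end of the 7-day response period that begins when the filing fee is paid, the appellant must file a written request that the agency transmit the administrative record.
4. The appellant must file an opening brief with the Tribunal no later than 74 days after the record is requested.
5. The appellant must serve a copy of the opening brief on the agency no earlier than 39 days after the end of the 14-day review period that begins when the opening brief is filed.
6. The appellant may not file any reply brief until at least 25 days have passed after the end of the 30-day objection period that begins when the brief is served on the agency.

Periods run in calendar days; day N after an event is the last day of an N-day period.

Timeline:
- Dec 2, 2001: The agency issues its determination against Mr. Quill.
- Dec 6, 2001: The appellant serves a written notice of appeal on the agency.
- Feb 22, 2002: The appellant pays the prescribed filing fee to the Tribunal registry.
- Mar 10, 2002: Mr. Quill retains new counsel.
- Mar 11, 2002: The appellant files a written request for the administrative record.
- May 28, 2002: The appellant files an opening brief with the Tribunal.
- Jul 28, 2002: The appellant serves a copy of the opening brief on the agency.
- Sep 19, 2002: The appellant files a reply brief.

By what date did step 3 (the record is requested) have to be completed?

The filing fee is paid on Feb 22, 2002; the 7-day response period therefore ends Mar 1, 2002, and step 3 runs from that date. 14 days after Mar 1, 2002 is Mar 15, 2002.

Mar 15, 2002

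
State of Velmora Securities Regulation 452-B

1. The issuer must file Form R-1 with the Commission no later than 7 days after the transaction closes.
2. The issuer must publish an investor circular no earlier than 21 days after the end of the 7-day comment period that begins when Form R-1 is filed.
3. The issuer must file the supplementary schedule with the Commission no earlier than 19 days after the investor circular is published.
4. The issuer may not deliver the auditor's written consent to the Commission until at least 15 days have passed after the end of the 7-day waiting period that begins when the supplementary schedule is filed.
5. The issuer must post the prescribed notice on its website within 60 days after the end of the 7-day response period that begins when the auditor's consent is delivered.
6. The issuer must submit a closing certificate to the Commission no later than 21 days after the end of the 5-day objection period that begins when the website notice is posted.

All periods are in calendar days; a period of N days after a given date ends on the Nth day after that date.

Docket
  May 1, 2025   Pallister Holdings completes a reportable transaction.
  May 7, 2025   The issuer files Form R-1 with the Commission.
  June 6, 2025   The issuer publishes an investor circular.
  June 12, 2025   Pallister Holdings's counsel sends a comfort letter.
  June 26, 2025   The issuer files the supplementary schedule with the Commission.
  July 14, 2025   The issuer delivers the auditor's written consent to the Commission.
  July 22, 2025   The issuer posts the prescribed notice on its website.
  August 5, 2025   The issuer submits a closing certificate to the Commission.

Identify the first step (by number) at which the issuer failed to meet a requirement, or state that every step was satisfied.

Step 4

(1) due by May 1, 2025 + 7 days = May 8, 2025; completed May 7, 2025, before the deadline.
(2) permitted from May 14, 2025 + 21 days = June 4, 2025 onward; June 6, 2025 is on or after that date.
(3) permitted from June 6, 2025 + 19 days = June 25, 2025 onward; done June 26, 2025 — permitted.
(4) permitted from July 3, 2025 + 15 days = July 18, 2025 onward; acted on July 14, 2025, 4 days prematurely.
Later steps need not be reached.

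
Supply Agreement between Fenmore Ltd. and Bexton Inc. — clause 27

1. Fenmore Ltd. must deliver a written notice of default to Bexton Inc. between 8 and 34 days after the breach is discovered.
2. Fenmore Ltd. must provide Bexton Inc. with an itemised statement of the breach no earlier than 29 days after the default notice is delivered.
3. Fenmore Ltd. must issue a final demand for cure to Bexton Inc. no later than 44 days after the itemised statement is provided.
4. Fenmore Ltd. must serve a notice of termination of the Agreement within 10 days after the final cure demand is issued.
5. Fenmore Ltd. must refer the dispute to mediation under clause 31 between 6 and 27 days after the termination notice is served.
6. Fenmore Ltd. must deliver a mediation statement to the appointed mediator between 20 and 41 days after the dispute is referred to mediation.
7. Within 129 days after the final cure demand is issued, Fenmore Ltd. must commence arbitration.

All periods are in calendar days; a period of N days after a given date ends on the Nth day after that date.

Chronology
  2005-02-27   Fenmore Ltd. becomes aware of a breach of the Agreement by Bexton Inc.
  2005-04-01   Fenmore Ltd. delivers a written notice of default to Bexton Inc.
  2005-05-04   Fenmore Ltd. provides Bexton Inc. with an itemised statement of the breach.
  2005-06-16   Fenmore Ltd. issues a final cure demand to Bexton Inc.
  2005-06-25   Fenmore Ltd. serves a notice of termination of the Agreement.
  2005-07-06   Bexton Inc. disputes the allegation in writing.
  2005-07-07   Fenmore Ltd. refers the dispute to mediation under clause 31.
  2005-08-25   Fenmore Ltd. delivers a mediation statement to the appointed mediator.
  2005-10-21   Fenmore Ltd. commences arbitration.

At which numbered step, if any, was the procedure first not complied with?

Step 6

Step 1: the window is 8–34 days after 2005-02-27 (when the breach is discovered), so 2005-03-07 through 2005-04-02; 2005-04-01 falls inside that range.
Step 2: the earliest permitted date is 29 days after 2005-04-01 (when the default notice is delivered), i.e. 2005-04-30; done 2005-05-04 — permitted.
Step 3: 44 days after 2005-05-04 (when the itemised statement is provided) is 2005-06-17; 2005-06-16 is within that limit.
Step 4: 10 days after 2005-06-16 (when the final cure demand is issued) is 2005-06-26; done 2005-06-25 — timely.
Step 5: the window is 6–27 days after 2005-06-25 (when the termination notice is served), so 2005-07-01 through 2005-07-22; done 2005-07-07, which is between those dates.
Step 6: the window is 20–41 days after 2005-07-07 (when the dispute is referred to mediation), so 2005-07-27 through 2005-08-17; 2005-08-25 is 8 days past the end of the window.
That is the first point of non-compliance.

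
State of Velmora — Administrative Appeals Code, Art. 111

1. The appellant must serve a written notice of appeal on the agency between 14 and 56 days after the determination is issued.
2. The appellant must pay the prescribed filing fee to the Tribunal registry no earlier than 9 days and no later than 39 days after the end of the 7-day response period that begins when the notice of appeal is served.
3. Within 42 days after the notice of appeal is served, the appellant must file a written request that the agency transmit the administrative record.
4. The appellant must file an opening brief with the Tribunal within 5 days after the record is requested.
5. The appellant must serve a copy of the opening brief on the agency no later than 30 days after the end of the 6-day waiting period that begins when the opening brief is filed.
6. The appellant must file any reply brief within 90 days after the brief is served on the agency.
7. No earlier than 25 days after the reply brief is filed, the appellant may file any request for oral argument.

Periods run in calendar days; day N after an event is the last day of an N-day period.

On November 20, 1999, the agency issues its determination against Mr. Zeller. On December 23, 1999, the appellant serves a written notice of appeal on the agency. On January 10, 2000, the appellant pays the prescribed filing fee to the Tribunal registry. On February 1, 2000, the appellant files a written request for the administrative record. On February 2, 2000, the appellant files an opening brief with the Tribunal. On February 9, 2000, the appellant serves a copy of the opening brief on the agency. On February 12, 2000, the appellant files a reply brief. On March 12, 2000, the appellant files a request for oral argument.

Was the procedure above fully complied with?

Step 1 — 14 and 56 days from November 20, 1999 (when the determination is issued) are December 4, 1999 and January 15, 2000 respectively; done December 23, 1999, which is between those dates.
Step 2 — 9 and 39 days from December 30, 1999 (end of the 7-day response period, which began when the notice of appeal is served on December 23, 1999) are January 8, 2000 and February 7, 2000 respectively; January 10, 2000 falls inside that range.
Step 3 — counting 42 days from December 23, 1999 (when the notice of appeal is served) gives a deadline of February 3, 2000; February 1, 2000 is within that limit.
Step 4 — counting 5 days from February 1, 2000 (when the record is requested) gives a deadline of February 6, 2000; February 2, 2000 is within that limit.
Step 5 — counting 30 days from February 8, 2000 (end of the 6-day waiting period, which began when the opening brief is filed on February 2, 2000) gives a deadline of March 9, 2000; completed February 9, 2000, before the deadline.
Step 6 — counting 90 days from February 9, 2000 (when the brief is served on the agency) gives a deadline of May 9, 2000; completed February 12, 2000, before the deadline.
Step 7 — must wait 25 days from February 12, 2000 (when the reply brief is filed), so not before March 8, 2000; March 12, 2000 is on or after that date.

Yes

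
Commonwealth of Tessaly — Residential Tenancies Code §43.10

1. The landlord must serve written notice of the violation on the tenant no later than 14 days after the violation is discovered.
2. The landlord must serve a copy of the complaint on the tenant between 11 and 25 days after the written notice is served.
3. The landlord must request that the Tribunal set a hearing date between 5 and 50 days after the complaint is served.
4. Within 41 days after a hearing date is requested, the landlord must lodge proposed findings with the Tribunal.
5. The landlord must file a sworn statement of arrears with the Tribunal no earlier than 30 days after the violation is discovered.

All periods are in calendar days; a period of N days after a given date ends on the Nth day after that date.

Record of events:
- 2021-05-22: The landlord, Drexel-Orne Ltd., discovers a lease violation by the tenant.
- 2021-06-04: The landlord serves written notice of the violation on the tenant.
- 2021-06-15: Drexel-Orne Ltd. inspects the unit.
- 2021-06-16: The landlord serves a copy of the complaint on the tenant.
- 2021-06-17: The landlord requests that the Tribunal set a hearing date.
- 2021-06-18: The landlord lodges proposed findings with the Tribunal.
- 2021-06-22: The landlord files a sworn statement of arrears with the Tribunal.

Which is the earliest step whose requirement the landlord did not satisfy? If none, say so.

Step 3

Step 1: 14 days after 2021-05-22 (when the violation is discovered) is 2021-06-05; completed 2021-06-04, before the deadline.
Step 2: the window is 11–25 days after 2021-06-04 (when the written notice is served), so 2021-06-15 through 2021-06-29; 2021-06-16 falls inside that range.
Step 3: the window is 5–50 days after 2021-06-16 (when the complaint is served), so 2021-06-21 through 2021-08-05; done 2021-06-17 — 4 days before the window opened.
That is the first point of non-compliance.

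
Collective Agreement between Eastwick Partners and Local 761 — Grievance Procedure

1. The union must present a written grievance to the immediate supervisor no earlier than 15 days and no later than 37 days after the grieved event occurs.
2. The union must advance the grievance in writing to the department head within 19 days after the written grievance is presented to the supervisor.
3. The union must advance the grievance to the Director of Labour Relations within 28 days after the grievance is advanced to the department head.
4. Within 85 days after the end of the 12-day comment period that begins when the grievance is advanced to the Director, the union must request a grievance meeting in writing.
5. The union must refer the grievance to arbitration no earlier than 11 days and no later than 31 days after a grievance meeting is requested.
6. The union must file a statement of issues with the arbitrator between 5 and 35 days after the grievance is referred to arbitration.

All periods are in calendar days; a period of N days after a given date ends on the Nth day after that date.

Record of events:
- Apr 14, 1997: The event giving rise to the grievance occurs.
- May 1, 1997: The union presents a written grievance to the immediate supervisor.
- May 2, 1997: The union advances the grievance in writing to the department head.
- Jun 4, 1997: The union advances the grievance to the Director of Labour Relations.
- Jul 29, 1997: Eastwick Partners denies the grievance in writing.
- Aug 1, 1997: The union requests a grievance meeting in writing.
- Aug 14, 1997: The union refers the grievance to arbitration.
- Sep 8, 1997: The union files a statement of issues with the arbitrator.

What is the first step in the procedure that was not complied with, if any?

Step 3

(1) the permitted window runs from Apr 14, 1997 + 15 = Apr 29, 1997 to Apr 14, 1997 + 37 = May 21, 1997; done May 1, 1997, which is between those dates.
(2) due by May 1, 1997 + 19 days = May 20, 1997; done May 2, 1997 — timely.
(3) due by May 2, 1997 + 28 days = May 30, 1997; not done until Jun 4, 1997, 5 days after the deadline.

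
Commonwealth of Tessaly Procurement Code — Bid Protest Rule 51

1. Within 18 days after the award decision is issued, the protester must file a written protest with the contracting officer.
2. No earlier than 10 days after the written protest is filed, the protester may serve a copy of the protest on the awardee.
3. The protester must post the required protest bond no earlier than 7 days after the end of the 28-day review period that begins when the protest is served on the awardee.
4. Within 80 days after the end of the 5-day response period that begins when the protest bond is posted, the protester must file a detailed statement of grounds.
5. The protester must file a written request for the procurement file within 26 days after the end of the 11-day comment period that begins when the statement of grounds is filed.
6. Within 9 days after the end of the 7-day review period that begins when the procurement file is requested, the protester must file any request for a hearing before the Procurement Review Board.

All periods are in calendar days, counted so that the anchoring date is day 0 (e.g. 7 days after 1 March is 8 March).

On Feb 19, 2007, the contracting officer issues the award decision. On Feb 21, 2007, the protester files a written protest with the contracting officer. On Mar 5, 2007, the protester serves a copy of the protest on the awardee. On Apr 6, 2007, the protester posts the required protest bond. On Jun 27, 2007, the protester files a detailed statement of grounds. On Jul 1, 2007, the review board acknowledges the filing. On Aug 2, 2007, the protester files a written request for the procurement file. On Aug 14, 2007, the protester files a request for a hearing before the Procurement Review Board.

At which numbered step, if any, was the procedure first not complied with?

(1) due by Feb 19, 2007 + 18 days = Mar 9, 2007; completed Feb 21, 2007, before the deadline.
(2) permitted from Feb 21, 2007 + 10 days = Mar 3, 2007 onward; done Mar 5, 2007, after the minimum wait.
(3) permitted from Apr 2, 2007 + 7 days = Apr 9, 2007 onward; done Apr 6, 2007 — 3 days too early.
No need to go further; step 3 was not satisfied.

Step 3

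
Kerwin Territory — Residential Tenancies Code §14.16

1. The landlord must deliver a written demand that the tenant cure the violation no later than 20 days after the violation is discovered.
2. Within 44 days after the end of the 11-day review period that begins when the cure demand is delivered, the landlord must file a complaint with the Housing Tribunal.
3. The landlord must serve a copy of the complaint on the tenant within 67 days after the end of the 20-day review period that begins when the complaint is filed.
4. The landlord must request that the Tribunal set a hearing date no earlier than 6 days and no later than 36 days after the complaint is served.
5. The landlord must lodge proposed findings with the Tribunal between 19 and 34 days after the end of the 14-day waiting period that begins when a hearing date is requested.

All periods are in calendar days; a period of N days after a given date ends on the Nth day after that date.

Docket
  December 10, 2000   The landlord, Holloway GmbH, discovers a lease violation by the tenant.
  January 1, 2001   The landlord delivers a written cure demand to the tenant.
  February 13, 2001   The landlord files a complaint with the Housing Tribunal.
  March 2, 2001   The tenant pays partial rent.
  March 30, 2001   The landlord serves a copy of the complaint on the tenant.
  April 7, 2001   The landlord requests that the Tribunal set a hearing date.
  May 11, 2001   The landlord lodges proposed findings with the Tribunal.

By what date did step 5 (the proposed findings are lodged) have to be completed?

May 25, 2001

A hearing date is requested on April 7, 2001; the 14-day waiting period therefore ends April 21, 2001, and step 5 runs from that date. The window is 19–34 days after April 21, 2001; it closes on May 25, 2001.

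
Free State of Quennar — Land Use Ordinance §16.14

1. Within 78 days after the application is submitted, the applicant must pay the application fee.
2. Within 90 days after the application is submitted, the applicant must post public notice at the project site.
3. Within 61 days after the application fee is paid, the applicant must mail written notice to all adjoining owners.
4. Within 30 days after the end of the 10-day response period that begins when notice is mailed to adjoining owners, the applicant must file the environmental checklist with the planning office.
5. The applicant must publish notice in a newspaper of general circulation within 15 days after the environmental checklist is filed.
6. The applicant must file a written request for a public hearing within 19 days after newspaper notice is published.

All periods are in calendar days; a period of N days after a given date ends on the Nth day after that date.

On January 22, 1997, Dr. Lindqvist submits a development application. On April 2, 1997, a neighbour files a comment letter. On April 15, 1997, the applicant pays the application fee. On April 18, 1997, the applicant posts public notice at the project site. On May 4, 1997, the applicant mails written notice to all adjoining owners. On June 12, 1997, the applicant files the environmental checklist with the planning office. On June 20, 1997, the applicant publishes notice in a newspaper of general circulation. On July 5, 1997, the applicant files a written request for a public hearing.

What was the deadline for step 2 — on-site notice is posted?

April 22, 1997

Step 2 runs from January 22, 1997, when the application is submitted. 90 days after January 22, 1997 is April 22, 1997.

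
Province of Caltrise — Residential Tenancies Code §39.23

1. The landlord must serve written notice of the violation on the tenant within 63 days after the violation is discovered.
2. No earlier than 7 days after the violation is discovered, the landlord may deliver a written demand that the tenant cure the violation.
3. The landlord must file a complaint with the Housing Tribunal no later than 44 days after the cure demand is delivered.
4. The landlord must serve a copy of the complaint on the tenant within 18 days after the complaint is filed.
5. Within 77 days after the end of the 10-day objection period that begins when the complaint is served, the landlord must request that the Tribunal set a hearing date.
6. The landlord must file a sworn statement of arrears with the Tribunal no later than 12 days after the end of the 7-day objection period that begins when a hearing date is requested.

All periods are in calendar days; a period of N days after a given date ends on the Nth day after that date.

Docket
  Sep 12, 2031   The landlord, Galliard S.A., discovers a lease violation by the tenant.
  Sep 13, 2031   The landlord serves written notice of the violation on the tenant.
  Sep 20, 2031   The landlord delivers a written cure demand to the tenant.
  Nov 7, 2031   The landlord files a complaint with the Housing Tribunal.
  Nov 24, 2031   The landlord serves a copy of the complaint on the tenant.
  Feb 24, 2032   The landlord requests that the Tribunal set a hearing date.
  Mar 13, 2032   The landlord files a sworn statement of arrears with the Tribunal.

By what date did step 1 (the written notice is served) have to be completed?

Nov 14, 2031

Step 1 runs from Sep 12, 2031, when the violation is discovered. 63 days after Sep 12, 2031 is Nov 14, 2031.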